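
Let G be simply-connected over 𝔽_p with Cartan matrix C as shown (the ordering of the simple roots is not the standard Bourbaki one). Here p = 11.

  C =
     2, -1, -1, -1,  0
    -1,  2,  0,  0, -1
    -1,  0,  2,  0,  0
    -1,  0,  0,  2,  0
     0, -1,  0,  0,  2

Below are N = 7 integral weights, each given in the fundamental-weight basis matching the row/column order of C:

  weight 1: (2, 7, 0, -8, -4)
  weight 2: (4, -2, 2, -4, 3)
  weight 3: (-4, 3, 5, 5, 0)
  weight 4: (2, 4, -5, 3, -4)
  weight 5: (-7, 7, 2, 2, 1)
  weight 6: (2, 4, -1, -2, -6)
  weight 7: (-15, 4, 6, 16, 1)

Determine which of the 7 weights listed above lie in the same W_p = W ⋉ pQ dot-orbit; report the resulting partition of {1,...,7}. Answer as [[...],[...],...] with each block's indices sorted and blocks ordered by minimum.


Type D_5, rank 5, |W|=1920; reorder rows/cols to standard.

λ_j+ρ reflected into Ā_11 (⟨·,θ^∨⟩≤11); 5-tuples as given:

  λ_1+ρ ↦ (0, 1, 3, 3, 2)
  λ_2+ρ ↦ (0, 1, 3, 3, 2)
  λ_3+ρ ↦ (0, 1, 3, 3, 2)
  λ_4+ρ ↦ (0, 1, 3, 3, 2)
  λ_5+ρ ↦ (0, 1, 3, 3, 2)
  λ_6+ρ ↦ (2, 0, 0, 1, 5)
  λ_7+ρ ↦ (1, 2, 1, 3, 1)

These 7 weights hit 3 W_11-dot-orbits; sizes (5, 1, 1):

[[1, 2, 3, 4, 5], [6], [7]]


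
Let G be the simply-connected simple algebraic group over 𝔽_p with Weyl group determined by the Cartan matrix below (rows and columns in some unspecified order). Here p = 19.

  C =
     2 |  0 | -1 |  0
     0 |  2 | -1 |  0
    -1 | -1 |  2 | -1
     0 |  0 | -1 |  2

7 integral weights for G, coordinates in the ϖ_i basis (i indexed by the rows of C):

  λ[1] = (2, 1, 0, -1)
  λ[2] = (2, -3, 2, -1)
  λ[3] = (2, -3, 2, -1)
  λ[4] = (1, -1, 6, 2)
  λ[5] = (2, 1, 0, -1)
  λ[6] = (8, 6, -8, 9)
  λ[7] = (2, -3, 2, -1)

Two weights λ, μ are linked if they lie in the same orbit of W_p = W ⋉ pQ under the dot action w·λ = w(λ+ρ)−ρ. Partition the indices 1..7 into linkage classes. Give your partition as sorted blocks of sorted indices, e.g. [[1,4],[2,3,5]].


C ↔ D_4 under row/col permutation; |W(D_4)| = 192.

Alcove-folded reps (p=19, 7 weights, presented ϖ-order):

  [1] (3, 2, 1, 0)
  [2] (3, 2, 1, 0)
  [3] (3, 2, 1, 0)
  [4] (2, 0, 7, 3)
  [5] (3, 2, 1, 0)
  [6] (2, 0, 7, 3)
  [7] (3, 2, 1, 0)

Grouping the 7 weights by Ā_19-representative: 2 linkage classes.

[[1, 2, 3, 5, 7], [4, 6]]


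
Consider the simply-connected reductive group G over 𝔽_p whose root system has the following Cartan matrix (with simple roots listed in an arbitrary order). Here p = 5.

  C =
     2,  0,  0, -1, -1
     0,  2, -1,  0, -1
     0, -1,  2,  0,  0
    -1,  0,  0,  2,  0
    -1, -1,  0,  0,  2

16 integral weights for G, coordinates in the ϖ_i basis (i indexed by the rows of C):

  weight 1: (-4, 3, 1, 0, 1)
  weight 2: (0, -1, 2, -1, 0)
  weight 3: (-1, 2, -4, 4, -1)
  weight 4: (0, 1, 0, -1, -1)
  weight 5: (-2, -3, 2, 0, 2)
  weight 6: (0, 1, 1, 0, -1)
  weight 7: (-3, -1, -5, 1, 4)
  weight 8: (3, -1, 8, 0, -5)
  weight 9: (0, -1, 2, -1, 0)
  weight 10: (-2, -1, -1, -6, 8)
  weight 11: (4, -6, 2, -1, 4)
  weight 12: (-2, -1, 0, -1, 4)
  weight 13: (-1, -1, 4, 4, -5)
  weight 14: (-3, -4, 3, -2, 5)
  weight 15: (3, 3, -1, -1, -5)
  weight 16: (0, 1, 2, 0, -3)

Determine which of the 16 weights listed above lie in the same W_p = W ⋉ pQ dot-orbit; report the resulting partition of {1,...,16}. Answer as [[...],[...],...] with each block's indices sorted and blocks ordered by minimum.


Root system A_5: the 5×5 matrix C matches after relabeling.

W_5-reps of the 16 weights in Ā_5 (same 5-coord order as C):

  1: (1, 2, 1, 0, 0);  2: (1, 0, 3, 0, 1);  3: (0, 0, 0, 2, 0);  4: (1, 2, 1, 0, 0);  5: (1, 2, 1, 0, 0);  6: (1, 2, 1, 0, 0);  7: (1, 3, 0, 0, 1);  8: (0, 0, 0, 0, 4);  9: (1, 0, 3, 0, 1);  10: (1, 0, 3, 0, 1);  11: (0, 0, 0, 2, 0);  12: (0, 0, 0, 0, 4);  13: (0, 0, 0, 0, 4);  14: (1, 2, 1, 0, 0);  15: (0, 0, 0, 0, 4);  16: (1, 0, 3, 0, 1)

Grouping the 16 weights by Ā_5-representative: 5 linkage classes.

[[1, 4, 5, 6, 14], [2, 9, 10, 16], [3, 11], [7], [8, 12, 13, 15]]


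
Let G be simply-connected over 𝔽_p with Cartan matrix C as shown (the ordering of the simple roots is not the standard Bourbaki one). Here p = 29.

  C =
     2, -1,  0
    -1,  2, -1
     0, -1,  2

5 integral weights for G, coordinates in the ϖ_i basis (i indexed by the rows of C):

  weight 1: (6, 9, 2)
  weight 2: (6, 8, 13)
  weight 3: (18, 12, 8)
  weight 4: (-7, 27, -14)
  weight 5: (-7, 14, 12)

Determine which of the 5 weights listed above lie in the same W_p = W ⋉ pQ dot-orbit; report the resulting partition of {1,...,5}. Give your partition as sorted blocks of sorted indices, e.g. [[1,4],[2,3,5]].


Dynkin diagram of C (from the 4 off-diagonal −1 entries): A_3.

Alcove-folded reps (p=29, 5 weights, presented ϖ-order):

  [1] (7, 10, 3);  [2] (6, 9, 13);  [3] (7, 10, 3);  [4] (6, 9, 13);  [5] (6, 9, 13)

Partition of {1..5} into 2 W_29-dot-orbits:

[[1, 3], [2, 4, 5]]


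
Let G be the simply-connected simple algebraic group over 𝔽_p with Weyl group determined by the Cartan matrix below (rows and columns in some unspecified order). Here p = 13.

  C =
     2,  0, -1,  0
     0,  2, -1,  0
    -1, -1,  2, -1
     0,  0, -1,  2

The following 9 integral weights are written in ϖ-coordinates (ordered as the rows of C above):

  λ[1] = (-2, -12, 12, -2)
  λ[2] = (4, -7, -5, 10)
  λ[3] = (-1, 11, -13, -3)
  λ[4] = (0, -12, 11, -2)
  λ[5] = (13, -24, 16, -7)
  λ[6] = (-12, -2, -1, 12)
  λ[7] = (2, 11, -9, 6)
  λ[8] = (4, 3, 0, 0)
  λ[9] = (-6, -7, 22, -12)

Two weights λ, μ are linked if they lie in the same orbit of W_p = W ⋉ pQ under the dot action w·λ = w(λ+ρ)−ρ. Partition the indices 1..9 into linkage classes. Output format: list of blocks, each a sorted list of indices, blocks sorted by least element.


Root system D_4: the 4×4 matrix C matches after relabeling.

Folding the 9 weights λ_j+ρ into Ā_13 (reps in the given 4-coord order):

  λ_1+ρ ↦ (1, 11, 0, 1);  λ_2+ρ ↦ (5, 4, 1, 1);  λ_3+ρ ↦ (1, 11, 0, 1);  λ_4+ρ ↦ (1, 11, 0, 1);  λ_5+ρ ↦ (5, 4, 1, 1);  λ_6+ρ ↦ (1, 11, 0, 1);  λ_7+ρ ↦ (5, 4, 1, 1);  λ_8+ρ ↦ (5, 4, 1, 1);  λ_9+ρ ↦ (5, 4, 1, 1)

2 distinct reps among the 9 weights ⇒ 2 W_13-linkage classes:

[[1, 3, 4, 6], [2, 5, 7, 8, 9]]


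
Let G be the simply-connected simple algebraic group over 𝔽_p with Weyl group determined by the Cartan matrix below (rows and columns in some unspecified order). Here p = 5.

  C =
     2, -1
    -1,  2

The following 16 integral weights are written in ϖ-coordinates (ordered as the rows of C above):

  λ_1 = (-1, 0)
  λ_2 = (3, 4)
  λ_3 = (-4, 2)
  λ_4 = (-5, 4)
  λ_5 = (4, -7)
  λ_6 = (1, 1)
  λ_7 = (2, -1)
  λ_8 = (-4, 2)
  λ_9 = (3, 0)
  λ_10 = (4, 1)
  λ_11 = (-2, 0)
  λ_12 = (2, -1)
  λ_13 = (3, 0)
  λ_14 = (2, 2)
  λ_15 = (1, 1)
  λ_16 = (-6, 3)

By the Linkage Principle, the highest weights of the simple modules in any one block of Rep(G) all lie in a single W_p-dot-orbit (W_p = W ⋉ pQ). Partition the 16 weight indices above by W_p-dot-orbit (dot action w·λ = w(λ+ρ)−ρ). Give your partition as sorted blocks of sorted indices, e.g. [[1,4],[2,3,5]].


Type A_2, rank 2, |W|=6; reorder rows/cols to standard.

Each λ_j+ρ reduced to Ā_5; 2-tuples below use C's row order:

  1: (0, 1)
  2: (0, 1)
  3: (3, 0)
  4: (4, 1)
  5: (0, 4)
  6: (2, 2)
  7: (3, 0)
  8: (3, 0)
  9: (4, 1)
  10: (3, 0)
  11: (1, 0)
  12: (3, 0)
  13: (4, 1)
  14: (2, 2)
  15: (2, 2)
  16: (4, 1)

The 16 indices split into 6 linkage classes (same alcove rep ⇔ same W_5-dot-orbit):

[[1, 2], [3, 7, 8, 10, 12], [4, 9, 13, 16], [5], [6, 14, 15], [11]]


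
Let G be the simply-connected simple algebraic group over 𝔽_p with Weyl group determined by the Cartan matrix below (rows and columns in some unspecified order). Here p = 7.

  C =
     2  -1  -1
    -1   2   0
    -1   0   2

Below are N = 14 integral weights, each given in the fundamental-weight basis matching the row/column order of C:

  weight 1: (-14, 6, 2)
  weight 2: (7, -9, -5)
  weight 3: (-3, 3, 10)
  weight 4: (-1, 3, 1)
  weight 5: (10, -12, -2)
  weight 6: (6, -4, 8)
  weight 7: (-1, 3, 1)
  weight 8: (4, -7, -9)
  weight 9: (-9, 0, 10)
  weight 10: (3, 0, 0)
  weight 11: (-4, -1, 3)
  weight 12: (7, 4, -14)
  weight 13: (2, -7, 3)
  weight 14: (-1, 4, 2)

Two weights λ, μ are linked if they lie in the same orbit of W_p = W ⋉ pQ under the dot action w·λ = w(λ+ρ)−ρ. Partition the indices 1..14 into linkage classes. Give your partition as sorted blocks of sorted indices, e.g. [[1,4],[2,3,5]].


A_3 Cartan matrix, 3 simple roots permuted; ρ=(1,1,1).

Each λ_j+ρ reduced to Ā_7; 3-tuples below use C's row order:

  λ_1 → (0, 3, 1);  λ_2 → (3, 3, 1);  λ_3 → (2, 2, 1);  λ_4 → (0, 4, 2);  λ_5 → (3, 3, 1);  λ_6 → (0, 4, 2);  λ_7 → (0, 4, 2);  λ_8 → (4, 1, 1);  λ_9 → (0, 3, 1);  λ_10 → (4, 1, 1);  λ_11 → (0, 3, 1);  λ_12 → (1, 5, 1);  λ_13 → (3, 3, 1);  λ_14 → (0, 4, 2)

These 14 weights hit 6 W_7-dot-orbits; sizes (3, 3, 1, 4, 2, 1):

[[1, 9, 11], [2, 5, 13], [3], [4, 6, 7, 14], [8, 10], [12]]


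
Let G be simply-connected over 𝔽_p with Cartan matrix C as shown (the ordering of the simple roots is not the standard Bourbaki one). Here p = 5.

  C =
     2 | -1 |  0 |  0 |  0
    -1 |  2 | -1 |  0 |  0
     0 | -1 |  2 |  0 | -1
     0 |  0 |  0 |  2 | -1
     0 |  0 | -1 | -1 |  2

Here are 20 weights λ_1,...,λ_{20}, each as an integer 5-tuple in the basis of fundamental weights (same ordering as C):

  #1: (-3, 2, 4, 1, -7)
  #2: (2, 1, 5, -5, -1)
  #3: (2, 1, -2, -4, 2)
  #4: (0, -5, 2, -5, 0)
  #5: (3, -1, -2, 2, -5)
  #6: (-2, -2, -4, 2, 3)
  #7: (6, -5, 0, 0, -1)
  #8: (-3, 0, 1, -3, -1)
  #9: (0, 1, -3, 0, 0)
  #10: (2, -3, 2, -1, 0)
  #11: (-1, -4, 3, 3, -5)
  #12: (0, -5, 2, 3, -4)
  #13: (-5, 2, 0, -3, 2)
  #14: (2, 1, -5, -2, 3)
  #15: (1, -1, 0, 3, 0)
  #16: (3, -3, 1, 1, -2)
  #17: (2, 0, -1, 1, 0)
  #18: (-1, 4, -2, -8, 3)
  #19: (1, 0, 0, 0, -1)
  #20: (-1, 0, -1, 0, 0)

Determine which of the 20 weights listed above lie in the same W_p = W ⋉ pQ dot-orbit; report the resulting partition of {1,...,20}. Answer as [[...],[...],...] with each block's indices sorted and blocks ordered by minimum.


Root system A_5: the 5×5 matrix C matches after relabeling.

λ_j+ρ reflected into Ā_5 (⟨·,θ^∨⟩≤5); 5-tuples as given:

  λ_1+ρ ↦ (0, 1, 0, 1, 1)
  λ_2+ρ ↦ (0, 1, 0, 1, 1)
  λ_3+ρ ↦ (1, 1, 0, 0, 1)
  λ_4+ρ ↦ (0, 3, 0, 0, 1)
  λ_5+ρ ↦ (1, 2, 1, 0, 1)
  λ_6+ρ ↦ (1, 1, 0, 0, 1)
  λ_7+ρ ↦ (1, 1, 0, 0, 1)
  λ_8+ρ ↦ (1, 0, 1, 0, 1)
  λ_9+ρ ↦ (1, 0, 1, 0, 1)
  λ_10+ρ ↦ (1, 2, 1, 0, 1)
  λ_11+ρ ↦ (0, 3, 0, 0, 1)
  λ_12+ρ ↦ (0, 3, 0, 0, 1)
  λ_13+ρ ↦ (1, 1, 0, 0, 1)
  λ_14+ρ ↦ (1, 2, 1, 0, 1)
  λ_15+ρ ↦ (0, 1, 0, 1, 1)
  λ_16+ρ ↦ (2, 1, 1, 1, 0)
  λ_17+ρ ↦ (1, 1, 0, 0, 1)
  λ_18+ρ ↦ (1, 2, 1, 0, 1)
  λ_19+ρ ↦ (2, 1, 1, 1, 0)
  λ_20+ρ ↦ (0, 1, 0, 1, 1)

6 distinct reps among the 20 weights ⇒ 6 W_5-linkage classes:

[[1, 2, 15, 20], [3, 6, 7, 13, 17], [4, 11, 12], [5, 10, 14, 18], [8, 9], [16, 19]]


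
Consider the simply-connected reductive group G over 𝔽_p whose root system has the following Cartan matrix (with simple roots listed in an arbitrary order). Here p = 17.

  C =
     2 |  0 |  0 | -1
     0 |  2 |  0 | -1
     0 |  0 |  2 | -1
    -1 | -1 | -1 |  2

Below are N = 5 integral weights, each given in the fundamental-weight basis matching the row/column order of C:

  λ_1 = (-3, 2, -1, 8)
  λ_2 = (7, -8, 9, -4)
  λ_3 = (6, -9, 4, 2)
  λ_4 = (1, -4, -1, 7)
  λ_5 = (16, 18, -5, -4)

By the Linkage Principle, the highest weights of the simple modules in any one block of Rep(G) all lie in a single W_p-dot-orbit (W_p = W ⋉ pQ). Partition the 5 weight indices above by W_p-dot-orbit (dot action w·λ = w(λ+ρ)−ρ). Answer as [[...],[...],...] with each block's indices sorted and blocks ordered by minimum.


C ↔ D_4 under row/col permutation; |W(D_4)| = 192.

Alcove-folded reps (p=17, 5 weights, presented ϖ-order):

    λ_1 → (2, 3, 0, 5)
    λ_2 → (2, 3, 0, 5)
    λ_3 → (2, 3, 0, 5)
    λ_4 → (2, 3, 0, 5)
    λ_5 → (2, 0, 9, 1)

2 distinct reps among the 5 weights ⇒ 2 W_17-linkage classes:

[[1, 2, 3, 4], [5]]


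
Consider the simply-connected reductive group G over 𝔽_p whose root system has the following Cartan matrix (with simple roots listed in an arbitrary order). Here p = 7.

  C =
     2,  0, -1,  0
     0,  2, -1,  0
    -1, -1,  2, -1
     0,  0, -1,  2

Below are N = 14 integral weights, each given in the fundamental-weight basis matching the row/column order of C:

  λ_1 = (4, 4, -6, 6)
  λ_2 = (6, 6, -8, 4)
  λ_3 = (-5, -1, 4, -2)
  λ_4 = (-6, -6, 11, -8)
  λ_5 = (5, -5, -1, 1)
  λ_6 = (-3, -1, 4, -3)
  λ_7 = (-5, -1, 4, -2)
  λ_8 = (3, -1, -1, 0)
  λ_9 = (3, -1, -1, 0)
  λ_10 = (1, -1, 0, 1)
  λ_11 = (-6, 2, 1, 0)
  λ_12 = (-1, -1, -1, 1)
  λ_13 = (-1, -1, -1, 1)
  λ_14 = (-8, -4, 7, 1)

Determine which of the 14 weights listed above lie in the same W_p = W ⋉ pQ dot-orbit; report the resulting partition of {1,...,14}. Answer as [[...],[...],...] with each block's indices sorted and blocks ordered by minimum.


D_4 Cartan matrix, 4 simple roots permuted; ρ=(1,1,1,1).

λ_j+ρ reflected into Ā_7 (⟨·,θ^∨⟩≤7); 4-tuples as given:

  λ_1 → (0, 0, 0, 2)
  λ_2 → (0, 0, 0, 2)
  λ_3 → (4, 0, 0, 1)
  λ_4 → (0, 0, 0, 2)
  λ_5 → (2, 0, 1, 2)
  λ_6 → (2, 0, 1, 2)
  λ_7 → (4, 0, 0, 1)
  λ_8 → (4, 0, 0, 1)
  λ_9 → (4, 0, 0, 1)
  λ_10 → (2, 0, 1, 2)
  λ_11 → (2, 0, 1, 2)
  λ_12 → (0, 0, 0, 2)
  λ_13 → (0, 0, 0, 2)
  λ_14 → (4, 0, 0, 1)

These 14 weights hit 3 W_7-dot-orbits; sizes (5, 5, 4):

[[1, 2, 4, 12, 13], [3, 7, 8, 9, 14], [5, 6, 10, 11]]


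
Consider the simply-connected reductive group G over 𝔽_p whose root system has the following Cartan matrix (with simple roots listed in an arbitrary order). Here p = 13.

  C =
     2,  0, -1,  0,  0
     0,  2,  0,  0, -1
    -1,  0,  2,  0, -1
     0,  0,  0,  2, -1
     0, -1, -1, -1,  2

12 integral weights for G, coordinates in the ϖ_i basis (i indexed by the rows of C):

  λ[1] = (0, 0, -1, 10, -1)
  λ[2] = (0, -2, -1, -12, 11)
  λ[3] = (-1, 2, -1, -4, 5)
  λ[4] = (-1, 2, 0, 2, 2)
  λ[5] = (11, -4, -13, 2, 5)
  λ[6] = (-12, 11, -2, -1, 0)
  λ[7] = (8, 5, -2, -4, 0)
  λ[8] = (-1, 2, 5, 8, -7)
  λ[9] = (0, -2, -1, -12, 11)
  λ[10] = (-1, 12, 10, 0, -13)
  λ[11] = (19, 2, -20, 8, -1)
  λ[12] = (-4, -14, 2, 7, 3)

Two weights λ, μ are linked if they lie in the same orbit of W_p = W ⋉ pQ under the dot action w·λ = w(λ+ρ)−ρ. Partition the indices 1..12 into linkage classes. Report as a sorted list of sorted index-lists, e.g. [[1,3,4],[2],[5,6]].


Cartan matrix: type D_5 (|W|=1920); un-permuting the 5 rows.

Each λ_j+ρ reduced to Ā_13; 5-tuples below use C's row order:

  λ_1+ρ ↦ (1, 1, 0, 11, 0);  λ_2+ρ ↦ (1, 1, 0, 11, 0);  λ_3+ρ ↦ (0, 3, 0, 3, 3);  λ_4+ρ ↦ (0, 3, 0, 3, 3);  λ_5+ρ ↦ (0, 3, 0, 3, 3);  λ_6+ρ ↦ (1, 1, 0, 11, 0);  λ_7+ρ ↦ (6, 3, 0, 0, 1);  λ_8+ρ ↦ (0, 3, 0, 3, 3);  λ_9+ρ ↦ (1, 1, 0, 11, 0);  λ_10+ρ ↦ (1, 1, 0, 11, 0);  λ_11+ρ ↦ (0, 3, 0, 3, 3);  λ_12+ρ ↦ (6, 3, 0, 0, 1)

Linkage partition of the 12 weights (3 classes, p=13):

[[1, 2, 6, 9, 10], [3, 4, 5, 8, 11], [7, 12]]


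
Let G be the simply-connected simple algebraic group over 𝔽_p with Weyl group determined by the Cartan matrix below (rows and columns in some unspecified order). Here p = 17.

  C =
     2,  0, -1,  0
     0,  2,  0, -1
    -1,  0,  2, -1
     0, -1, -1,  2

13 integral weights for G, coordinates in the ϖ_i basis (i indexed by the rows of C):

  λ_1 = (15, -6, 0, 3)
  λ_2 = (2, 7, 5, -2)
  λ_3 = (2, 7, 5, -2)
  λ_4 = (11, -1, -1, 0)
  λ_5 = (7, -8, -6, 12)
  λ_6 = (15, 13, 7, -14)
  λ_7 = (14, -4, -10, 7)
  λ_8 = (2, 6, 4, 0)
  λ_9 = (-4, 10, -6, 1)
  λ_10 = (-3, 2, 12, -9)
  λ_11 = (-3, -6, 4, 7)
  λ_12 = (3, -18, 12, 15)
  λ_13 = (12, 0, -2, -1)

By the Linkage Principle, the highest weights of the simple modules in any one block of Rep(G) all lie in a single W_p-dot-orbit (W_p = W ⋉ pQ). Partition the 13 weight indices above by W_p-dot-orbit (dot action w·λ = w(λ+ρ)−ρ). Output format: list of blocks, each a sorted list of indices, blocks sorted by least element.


Type A_4, rank 4, |W|=120; reorder rows/cols to standard.

Ā_17 reps of the 13 weights (A_4, coords as presented):

  λ_1 → (12, 0, 0, 1)
  λ_2 → (3, 7, 5, 1)
  λ_3 → (3, 7, 5, 1)
  λ_4 → (12, 0, 0, 1)
  λ_5 → (3, 7, 5, 1)
  λ_6 → (3, 7, 5, 1)
  λ_7 → (6, 1, 5, 3)
  λ_8 → (3, 7, 5, 1)
  λ_9 → (2, 5, 3, 3)
  λ_10 → (2, 5, 3, 3)
  λ_11 → (2, 5, 3, 3)
  λ_12 → (12, 0, 0, 1)
  λ_13 → (12, 0, 0, 1)

The 13 indices split into 4 linkage classes (same alcove rep ⇔ same W_17-dot-orbit):

[[1, 4, 12, 13], [2, 3, 5, 6, 8], [7], [9, 10, 11]]


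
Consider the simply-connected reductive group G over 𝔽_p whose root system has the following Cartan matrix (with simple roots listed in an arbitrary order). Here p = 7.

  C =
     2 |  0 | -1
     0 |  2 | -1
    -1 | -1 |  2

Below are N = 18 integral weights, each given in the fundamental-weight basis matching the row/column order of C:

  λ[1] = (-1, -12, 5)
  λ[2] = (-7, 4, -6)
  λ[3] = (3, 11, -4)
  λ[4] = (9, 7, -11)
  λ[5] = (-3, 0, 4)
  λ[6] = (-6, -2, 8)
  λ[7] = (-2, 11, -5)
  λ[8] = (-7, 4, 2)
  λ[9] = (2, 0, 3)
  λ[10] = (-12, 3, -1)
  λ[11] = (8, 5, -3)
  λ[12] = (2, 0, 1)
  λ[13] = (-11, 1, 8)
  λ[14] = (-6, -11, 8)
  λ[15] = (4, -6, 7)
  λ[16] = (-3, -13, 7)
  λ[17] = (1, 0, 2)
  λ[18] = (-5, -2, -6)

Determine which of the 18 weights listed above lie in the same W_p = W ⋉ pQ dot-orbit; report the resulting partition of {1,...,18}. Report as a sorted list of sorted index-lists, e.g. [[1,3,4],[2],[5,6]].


Dynkin diagram of C (from the 4 off-diagonal −1 entries): A_3.

Alcove-folded reps (p=7, 18 weights, presented ϖ-order):

  1: (1, 2, 0)
  2: (1, 2, 0)
  3: (3, 1, 2)
  4: (2, 0, 4)
  5: (2, 1, 3)
  6: (3, 1, 2)
  7: (1, 2, 0)
  8: (2, 1, 3)
  9: (2, 0, 4)
  10: (4, 3, 0)
  11: (1, 2, 0)
  12: (3, 1, 2)
  13: (3, 1, 2)
  14: (2, 1, 3)
  15: (1, 1, 1)
  16: (1, 1, 1)
  17: (2, 1, 3)
  18: (2, 1, 3)

The 18 indices split into 6 linkage classes (same alcove rep ⇔ same W_7-dot-orbit):

[[1, 2, 7, 11], [3, 6, 12, 13], [4, 9], [5, 8, 14, 17, 18], [10], [15, 16]]


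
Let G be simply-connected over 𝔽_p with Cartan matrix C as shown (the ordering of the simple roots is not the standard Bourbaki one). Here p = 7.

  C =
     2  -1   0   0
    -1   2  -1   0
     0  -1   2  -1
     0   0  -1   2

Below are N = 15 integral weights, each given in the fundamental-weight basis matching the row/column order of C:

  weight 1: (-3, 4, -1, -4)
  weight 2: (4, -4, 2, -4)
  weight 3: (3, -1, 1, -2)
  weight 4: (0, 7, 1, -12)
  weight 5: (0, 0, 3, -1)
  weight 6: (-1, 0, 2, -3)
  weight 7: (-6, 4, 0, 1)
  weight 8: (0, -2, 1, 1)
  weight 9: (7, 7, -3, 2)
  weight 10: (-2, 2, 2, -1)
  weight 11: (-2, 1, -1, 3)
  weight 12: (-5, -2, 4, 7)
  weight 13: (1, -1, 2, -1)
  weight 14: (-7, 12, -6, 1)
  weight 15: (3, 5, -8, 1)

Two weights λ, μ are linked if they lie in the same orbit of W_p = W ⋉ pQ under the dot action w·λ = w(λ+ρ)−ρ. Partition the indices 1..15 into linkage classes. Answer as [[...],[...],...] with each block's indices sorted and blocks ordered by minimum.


Type A_4, rank 4, |W|=120; reorder rows/cols to standard.

Ā_7 reps of the 15 weights (A_4, coords as presented):

  1: (2, 0, 3, 0) · 2: (2, 0, 3, 0) · 3: (4, 0, 1, 1) · 4: (1, 2, 3, 0) · 5: (1, 1, 4, 0) · 6: (0, 1, 1, 2) · 7: (4, 0, 1, 1) · 8: (0, 1, 1, 2) · 9: (1, 1, 4, 0) · 10: (1, 2, 3, 0) · 11: (1, 1, 0, 4) · 12: (4, 0, 1, 1) · 13: (2, 0, 3, 0) · 14: (0, 1, 1, 2) · 15: (0, 1, 1, 2)

Partition of {1..15} into 6 W_7-dot-orbits:

[[1, 2, 13], [3, 7, 12], [4, 10], [5, 9], [6, 8, 14, 15], [11]]


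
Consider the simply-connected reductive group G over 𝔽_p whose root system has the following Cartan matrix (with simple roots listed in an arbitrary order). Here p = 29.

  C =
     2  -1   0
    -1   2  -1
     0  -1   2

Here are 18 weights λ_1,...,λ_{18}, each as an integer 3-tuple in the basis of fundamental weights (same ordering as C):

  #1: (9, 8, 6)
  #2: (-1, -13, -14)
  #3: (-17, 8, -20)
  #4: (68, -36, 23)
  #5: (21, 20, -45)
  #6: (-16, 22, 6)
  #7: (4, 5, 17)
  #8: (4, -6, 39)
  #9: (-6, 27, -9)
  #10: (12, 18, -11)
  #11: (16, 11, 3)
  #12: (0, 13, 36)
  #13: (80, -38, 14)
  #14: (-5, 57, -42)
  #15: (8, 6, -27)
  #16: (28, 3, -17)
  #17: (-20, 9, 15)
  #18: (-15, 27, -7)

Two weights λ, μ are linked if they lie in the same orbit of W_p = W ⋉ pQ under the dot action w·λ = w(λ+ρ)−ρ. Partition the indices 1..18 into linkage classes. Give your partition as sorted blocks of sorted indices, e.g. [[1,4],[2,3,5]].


Dynkin diagram of C (from the 4 off-diagonal −1 entries): A_3.

Ā_29 reps of the 18 weights (A_3, coords as presented):

  λ_1+ρ ↦ (10, 9, 7);  λ_2+ρ ↦ (13, 12, 0);  λ_3+ρ ↦ (10, 9, 7);  λ_4+ρ ↦ (5, 6, 18);  λ_5+ρ ↦ (14, 8, 6);  λ_6+ρ ↦ (14, 8, 6);  λ_7+ρ ↦ (5, 6, 18);  λ_8+ρ ↦ (5, 6, 18);  λ_9+ρ ↦ (5, 15, 8);  λ_10+ρ ↦ (10, 9, 7);  λ_11+ρ ↦ (13, 12, 0);  λ_12+ρ ↦ (14, 8, 6);  λ_13+ρ ↦ (14, 8, 6);  λ_14+ρ ↦ (13, 12, 0);  λ_15+ρ ↦ (10, 9, 7);  λ_16+ρ ↦ (13, 12, 0);  λ_17+ρ ↦ (10, 9, 7);  λ_18+ρ ↦ (14, 8, 6)

Grouping the 18 weights by Ā_29-representative: 5 linkage classes.

[[1, 3, 10, 15, 17], [2, 11, 14, 16], [4, 7, 8], [5, 6, 12, 13, 18], [9]]


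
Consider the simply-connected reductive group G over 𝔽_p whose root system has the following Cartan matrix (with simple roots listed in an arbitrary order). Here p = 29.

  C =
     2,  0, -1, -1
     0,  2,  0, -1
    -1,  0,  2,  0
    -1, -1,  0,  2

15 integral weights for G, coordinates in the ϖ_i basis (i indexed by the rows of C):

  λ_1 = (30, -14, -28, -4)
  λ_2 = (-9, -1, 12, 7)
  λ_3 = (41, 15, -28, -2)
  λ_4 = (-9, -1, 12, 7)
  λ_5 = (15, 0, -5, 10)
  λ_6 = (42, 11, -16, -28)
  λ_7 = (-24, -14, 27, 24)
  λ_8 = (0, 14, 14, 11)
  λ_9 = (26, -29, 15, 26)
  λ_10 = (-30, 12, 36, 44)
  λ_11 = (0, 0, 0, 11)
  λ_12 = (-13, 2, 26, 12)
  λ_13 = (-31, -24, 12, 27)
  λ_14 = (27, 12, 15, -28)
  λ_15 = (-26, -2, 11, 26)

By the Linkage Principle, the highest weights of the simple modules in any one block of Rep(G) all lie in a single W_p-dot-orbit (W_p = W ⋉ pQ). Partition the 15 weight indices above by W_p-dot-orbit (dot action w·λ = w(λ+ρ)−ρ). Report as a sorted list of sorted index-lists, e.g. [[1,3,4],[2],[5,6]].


Type A_4, rank 4, |W|=120; reorder rows/cols to standard.

Ā_29 reps of the 15 weights (A_4, coords as presented):

    λ_1+ρ ↦ (12, 1, 13, 1)
    λ_2+ρ ↦ (8, 0, 5, 0)
    λ_3+ρ ↦ (1, 1, 1, 12)
    λ_4+ρ ↦ (8, 0, 5, 0)
    λ_5+ρ ↦ (12, 1, 4, 11)
    λ_6+ρ ↦ (1, 1, 1, 12)
    λ_7+ρ ↦ (12, 1, 4, 11)
    λ_8+ρ ↦ (1, 1, 1, 12)
    λ_9+ρ ↦ (12, 1, 13, 1)
    λ_10+ρ ↦ (8, 0, 5, 0)
    λ_11+ρ ↦ (1, 1, 1, 12)
    λ_12+ρ ↦ (12, 1, 13, 1)
    λ_13+ρ ↦ (12, 1, 4, 11)
    λ_14+ρ ↦ (1, 1, 1, 12)
    λ_15+ρ ↦ (12, 1, 13, 1)

Linkage partition of the 15 weights (4 classes, p=29):

[[1, 9, 12, 15], [2, 4, 10], [3, 6, 8, 11, 14], [5, 7, 13]]


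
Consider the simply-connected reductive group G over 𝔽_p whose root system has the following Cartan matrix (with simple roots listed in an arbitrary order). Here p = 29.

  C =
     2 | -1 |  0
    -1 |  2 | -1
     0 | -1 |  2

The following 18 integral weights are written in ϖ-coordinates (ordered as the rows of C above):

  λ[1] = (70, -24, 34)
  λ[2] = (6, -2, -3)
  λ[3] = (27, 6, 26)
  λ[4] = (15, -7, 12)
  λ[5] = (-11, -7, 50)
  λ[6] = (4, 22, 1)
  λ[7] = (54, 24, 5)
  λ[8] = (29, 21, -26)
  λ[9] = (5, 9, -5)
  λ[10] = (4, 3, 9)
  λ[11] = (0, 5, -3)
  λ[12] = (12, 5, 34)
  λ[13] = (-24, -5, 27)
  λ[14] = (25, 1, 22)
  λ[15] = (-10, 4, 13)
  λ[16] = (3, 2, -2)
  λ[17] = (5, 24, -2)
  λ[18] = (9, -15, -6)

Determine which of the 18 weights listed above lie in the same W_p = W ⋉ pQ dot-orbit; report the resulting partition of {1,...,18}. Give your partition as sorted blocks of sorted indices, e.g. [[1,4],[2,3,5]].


Dynkin diagram of C (from the 4 off-diagonal −1 entries): A_3.

Alcove-folded reps (p=29, 18 weights, presented ϖ-order):

    1: (6, 6, 4)
    2: (4, 2, 1)
    3: (1, 4, 2)
    4: (10, 6, 7)
    5: (10, 6, 7)
    6: (4, 23, 1)
    7: (4, 2, 1)
    8: (4, 2, 1)
    9: (6, 6, 4)
    10: (5, 4, 10)
    11: (1, 4, 2)
    12: (6, 6, 4)
    13: (4, 23, 1)
    14: (4, 2, 1)
    15: (5, 4, 10)
    16: (4, 2, 1)
    17: (4, 23, 1)
    18: (5, 4, 10)

Grouping the 18 weights by Ā_29-representative: 6 linkage classes.

[[1, 9, 12], [2, 7, 8, 14, 16], [3, 11], [4, 5], [6, 13, 17], [10, 15, 18]]


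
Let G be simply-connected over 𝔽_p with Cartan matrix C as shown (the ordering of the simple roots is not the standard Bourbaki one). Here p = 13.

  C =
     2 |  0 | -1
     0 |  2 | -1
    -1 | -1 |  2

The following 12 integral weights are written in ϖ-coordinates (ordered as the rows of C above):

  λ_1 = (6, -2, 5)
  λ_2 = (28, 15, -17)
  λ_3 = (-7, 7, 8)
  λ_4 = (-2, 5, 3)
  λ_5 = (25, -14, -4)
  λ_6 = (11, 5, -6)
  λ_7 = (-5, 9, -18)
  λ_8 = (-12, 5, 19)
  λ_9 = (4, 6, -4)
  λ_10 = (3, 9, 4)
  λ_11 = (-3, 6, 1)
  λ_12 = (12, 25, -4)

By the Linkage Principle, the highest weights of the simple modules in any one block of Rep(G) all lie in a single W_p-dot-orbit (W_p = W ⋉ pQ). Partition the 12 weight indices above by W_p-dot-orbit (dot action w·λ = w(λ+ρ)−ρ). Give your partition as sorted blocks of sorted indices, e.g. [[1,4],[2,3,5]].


C ↔ A_3 under row/col permutation; |W(A_3)| = 24.

Folding the 12 weights λ_j+ρ into Ā_13 (reps in the given 3-coord order):

    [1] (7, 1, 5)
    [2] (3, 10, 0)
    [3] (2, 4, 3)
    [4] (1, 6, 3)
    [5] (3, 10, 0)
    [6] (7, 1, 5)
    [7] (2, 4, 3)
    [8] (2, 7, 0)
    [9] (2, 4, 3)
    [10] (2, 4, 3)
    [11] (2, 7, 0)
    [12] (3, 10, 0)

These 12 weights hit 5 W_13-dot-orbits; sizes (2, 3, 4, 1, 2):

[[1, 6], [2, 5, 12], [3, 7, 9, 10], [4], [8, 11]]


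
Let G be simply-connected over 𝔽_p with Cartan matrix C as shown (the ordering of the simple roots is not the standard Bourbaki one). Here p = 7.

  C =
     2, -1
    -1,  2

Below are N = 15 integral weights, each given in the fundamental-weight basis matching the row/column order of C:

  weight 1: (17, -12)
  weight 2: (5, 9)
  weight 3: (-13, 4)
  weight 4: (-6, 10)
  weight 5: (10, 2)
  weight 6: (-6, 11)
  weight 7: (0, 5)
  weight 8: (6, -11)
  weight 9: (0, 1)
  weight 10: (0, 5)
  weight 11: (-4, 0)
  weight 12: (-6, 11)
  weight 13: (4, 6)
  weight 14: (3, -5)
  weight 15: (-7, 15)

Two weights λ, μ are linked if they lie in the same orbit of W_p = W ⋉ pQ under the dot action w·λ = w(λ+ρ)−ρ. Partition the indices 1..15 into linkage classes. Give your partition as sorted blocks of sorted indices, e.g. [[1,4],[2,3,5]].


C ↔ A_2 under row/col permutation; |W(A_2)| = 6.

Each λ_j+ρ reduced to Ā_7; 2-tuples below use C's row order:

  λ_1 → (0, 4);  λ_2 → (1, 2);  λ_3 → (0, 2);  λ_4 → (1, 2);  λ_5 → (0, 4);  λ_6 → (0, 2);  λ_7 → (1, 6);  λ_8 → (0, 4);  λ_9 → (1, 2);  λ_10 → (1, 6);  λ_11 → (1, 2);  λ_12 → (0, 2);  λ_13 → (0, 2);  λ_14 → (0, 4);  λ_15 → (1, 2)

Grouping the 15 weights by Ā_7-representative: 4 linkage classes.

[[1, 5, 8, 14], [2, 4, 9, 11, 15], [3, 6, 12, 13], [7, 10]]


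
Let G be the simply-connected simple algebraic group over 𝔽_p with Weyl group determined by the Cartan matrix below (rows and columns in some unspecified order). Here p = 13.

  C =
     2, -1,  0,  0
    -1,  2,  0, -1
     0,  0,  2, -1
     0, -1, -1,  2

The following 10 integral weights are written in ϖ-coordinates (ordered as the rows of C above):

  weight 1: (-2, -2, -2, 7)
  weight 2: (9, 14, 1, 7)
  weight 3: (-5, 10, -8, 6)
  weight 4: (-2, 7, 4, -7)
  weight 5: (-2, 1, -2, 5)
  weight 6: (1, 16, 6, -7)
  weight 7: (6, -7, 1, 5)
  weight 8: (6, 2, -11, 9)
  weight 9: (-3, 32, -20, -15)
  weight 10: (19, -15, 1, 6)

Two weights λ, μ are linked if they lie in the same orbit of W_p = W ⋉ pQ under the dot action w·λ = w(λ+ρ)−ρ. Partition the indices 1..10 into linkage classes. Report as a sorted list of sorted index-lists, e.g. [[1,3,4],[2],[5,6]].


Root system A_4: the 4×4 matrix C matches after relabeling.

Ā_13 reps of the 10 weights (A_4, coords as presented):

  λ_1 → (1, 1, 1, 5) · λ_2 → (7, 2, 2, 1) · λ_3 → (1, 6, 2, 0) · λ_4 → (1, 1, 1, 5) · λ_5 → (1, 1, 1, 5) · λ_6 → (1, 6, 2, 0) · λ_7 → (1, 6, 2, 0) · λ_8 → (0, 3, 3, 0) · λ_9 → (1, 6, 2, 0) · λ_10 → (1, 6, 2, 0)

Linkage partition of the 10 weights (4 classes, p=13):

[[1, 4, 5], [2], [3, 6, 7, 9, 10], [8]]


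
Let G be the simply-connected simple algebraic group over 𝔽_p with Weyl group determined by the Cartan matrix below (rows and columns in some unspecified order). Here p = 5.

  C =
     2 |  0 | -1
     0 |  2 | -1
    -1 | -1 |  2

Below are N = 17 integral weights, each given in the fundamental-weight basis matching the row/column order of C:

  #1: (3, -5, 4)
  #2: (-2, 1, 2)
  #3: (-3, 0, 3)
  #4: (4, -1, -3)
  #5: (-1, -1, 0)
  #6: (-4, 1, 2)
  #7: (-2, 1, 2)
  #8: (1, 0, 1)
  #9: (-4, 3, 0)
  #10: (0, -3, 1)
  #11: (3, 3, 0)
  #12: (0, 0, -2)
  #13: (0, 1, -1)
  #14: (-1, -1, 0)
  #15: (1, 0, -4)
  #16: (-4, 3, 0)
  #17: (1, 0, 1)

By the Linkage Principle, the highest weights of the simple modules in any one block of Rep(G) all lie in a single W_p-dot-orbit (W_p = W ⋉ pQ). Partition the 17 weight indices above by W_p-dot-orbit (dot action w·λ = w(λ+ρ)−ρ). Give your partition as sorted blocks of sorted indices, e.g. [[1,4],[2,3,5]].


Dynkin diagram of C (from the 4 off-diagonal −1 entries): A_3.

λ_j+ρ reflected into Ā_5 (⟨·,θ^∨⟩≤5); 3-tuples as given:

  λ_1 → (0, 0, 1)
  λ_2 → (1, 2, 2)
  λ_3 → (2, 1, 2)
  λ_4 → (3, 2, 0)
  λ_5 → (0, 0, 1)
  λ_6 → (3, 2, 0)
  λ_7 → (1, 2, 2)
  λ_8 → (2, 1, 2)
  λ_9 → (1, 2, 2)
  λ_10 → (1, 2, 0)
  λ_11 → (0, 0, 1)
  λ_12 → (0, 0, 1)
  λ_13 → (1, 2, 0)
  λ_14 → (0, 0, 1)
  λ_15 → (1, 2, 0)
  λ_16 → (1, 2, 2)
  λ_17 → (2, 1, 2)

These 17 weights hit 5 W_5-dot-orbits; sizes (5, 4, 3, 2, 3):

[[1, 5, 11, 12, 14], [2, 7, 9, 16], [3, 8, 17], [4, 6], [10, 13, 15]]


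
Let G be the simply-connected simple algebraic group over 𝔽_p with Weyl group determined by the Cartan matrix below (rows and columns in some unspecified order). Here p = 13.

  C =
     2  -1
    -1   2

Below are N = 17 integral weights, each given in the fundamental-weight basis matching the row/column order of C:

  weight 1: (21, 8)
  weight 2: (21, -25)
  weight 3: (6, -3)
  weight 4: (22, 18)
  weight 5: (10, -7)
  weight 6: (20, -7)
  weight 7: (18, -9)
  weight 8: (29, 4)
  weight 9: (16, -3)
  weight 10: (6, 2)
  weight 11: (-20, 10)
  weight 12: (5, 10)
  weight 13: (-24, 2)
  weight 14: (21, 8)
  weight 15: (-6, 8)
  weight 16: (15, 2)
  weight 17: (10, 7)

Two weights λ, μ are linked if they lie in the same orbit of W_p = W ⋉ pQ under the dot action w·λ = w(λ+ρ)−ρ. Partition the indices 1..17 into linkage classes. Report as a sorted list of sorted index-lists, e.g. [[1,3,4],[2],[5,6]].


C ↔ A_2 under row/col permutation; |W(A_2)| = 6.

Ā_13 reps of the 17 weights (A_2, coords as presented):

    [1] (5, 4)
    [2] (9, 2)
    [3] (5, 2)
    [4] (7, 3)
    [5] (5, 6)
    [6] (5, 2)
    [7] (5, 2)
    [8] (5, 4)
    [9] (9, 2)
    [10] (7, 3)
    [11] (5, 2)
    [12] (2, 7)
    [13] (7, 3)
    [14] (5, 4)
    [15] (5, 4)
    [16] (7, 3)
    [17] (5, 2)

These 17 weights hit 6 W_13-dot-orbits; sizes (4, 2, 5, 4, 1, 1):

[[1, 8, 14, 15], [2, 9], [3, 6, 7, 11, 17], [4, 10, 13, 16], [5], [12]]


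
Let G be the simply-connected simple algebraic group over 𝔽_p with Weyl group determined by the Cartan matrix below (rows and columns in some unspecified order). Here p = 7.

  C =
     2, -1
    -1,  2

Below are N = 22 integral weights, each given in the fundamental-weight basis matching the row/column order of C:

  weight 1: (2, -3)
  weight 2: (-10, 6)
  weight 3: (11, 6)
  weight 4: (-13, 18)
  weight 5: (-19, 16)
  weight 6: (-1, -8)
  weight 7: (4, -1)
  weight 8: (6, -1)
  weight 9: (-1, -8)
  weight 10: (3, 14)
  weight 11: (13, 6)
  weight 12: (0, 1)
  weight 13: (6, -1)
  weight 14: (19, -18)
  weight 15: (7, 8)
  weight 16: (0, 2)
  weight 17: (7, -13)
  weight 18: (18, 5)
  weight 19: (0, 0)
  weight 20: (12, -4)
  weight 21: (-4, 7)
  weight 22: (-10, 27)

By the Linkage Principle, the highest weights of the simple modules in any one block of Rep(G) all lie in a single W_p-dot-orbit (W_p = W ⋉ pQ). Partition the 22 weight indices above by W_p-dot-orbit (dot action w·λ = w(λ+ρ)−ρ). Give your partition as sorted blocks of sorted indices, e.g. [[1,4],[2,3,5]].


A_2 Cartan matrix, 2 simple roots permuted; ρ=(1,1).

W_7-reps of the 22 weights in Ā_7 (same 2-coord order as C):

  [1] (1, 2) · [2] (5, 0) · [3] (5, 0) · [4] (5, 0) · [5] (1, 3) · [6] (7, 0) · [7] (5, 0) · [8] (7, 0) · [9] (7, 0) · [10] (2, 4) · [11] (7, 0) · [12] (1, 2) · [13] (7, 0) · [14] (1, 3) · [15] (1, 2) · [16] (1, 3) · [17] (1, 2) · [18] (2, 4) · [19] (1, 1) · [20] (1, 3) · [21] (2, 4) · [22] (5, 0)

Partition of {1..22} into 6 W_7-dot-orbits:

[[1, 12, 15, 17], [2, 3, 4, 7, 22], [5, 14, 16, 20], [6, 8, 9, 11, 13], [10, 18, 21], [19]]


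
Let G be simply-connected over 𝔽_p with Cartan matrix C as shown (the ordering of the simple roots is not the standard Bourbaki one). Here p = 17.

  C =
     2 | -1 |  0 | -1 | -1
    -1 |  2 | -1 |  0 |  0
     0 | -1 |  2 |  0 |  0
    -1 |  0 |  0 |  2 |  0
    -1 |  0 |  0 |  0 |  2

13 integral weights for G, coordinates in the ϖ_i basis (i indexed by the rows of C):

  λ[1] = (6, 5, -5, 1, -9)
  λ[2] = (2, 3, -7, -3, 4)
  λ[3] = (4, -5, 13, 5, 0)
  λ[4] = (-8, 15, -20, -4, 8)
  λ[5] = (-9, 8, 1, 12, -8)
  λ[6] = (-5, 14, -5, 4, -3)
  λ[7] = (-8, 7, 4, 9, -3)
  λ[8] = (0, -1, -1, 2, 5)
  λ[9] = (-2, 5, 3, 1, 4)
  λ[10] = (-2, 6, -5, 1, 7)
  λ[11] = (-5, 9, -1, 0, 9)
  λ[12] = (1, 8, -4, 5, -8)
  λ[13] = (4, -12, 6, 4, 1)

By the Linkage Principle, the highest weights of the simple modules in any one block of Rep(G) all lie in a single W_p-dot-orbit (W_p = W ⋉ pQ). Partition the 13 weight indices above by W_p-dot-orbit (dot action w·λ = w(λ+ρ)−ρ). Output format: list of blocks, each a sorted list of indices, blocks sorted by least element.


D_5 Cartan matrix, 5 simple roots permuted; ρ=(1,1,1,1,1).

Ā_17 reps of the 13 weights (D_5, coords as presented):

  [1] (1, 1, 4, 1, 7)
  [2] (1, 1, 4, 1, 4)
  [3] (1, 1, 4, 1, 4)
  [4] (1, 1, 4, 1, 7)
  [5] (1, 1, 4, 1, 7)
  [6] (1, 1, 4, 1, 4)
  [7] (1, 1, 4, 1, 7)
  [8] (1, 0, 0, 3, 6)
  [9] (1, 1, 4, 1, 4)
  [10] (1, 1, 4, 1, 7)
  [11] (1, 0, 0, 3, 6)
  [12] (5, 0, 3, 1, 2)
  [13] (1, 1, 4, 1, 4)

These 13 weights hit 4 W_17-dot-orbits; sizes (5, 5, 2, 1):

[[1, 4, 5, 7, 10], [2, 3, 6, 9, 13], [8, 11], [12]]


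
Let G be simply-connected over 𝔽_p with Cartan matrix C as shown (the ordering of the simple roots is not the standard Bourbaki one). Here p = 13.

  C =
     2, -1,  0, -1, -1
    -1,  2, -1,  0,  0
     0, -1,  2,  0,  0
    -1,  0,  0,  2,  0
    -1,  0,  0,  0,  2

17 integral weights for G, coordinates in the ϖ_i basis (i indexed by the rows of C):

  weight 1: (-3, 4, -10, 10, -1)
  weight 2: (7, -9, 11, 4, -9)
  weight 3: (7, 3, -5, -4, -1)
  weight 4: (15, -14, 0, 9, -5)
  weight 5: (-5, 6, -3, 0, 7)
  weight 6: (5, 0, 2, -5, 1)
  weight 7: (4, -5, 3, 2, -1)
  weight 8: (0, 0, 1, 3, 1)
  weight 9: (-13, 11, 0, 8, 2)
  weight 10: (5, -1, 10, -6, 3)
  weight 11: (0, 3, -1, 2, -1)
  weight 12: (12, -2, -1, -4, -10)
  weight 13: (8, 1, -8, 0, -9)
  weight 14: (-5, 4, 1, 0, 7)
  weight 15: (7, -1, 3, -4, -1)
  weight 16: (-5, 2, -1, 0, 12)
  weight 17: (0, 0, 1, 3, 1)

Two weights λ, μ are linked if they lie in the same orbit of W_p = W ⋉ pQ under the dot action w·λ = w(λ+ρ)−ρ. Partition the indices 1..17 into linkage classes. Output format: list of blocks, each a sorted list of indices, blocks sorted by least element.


Root system D_5: the 5×5 matrix C matches after relabeling.

λ_j+ρ reflected into Ā_13 (⟨·,θ^∨⟩≤13); 5-tuples as given:

    1: (1, 1, 2, 3, 4)
    2: (1, 4, 0, 3, 0)
    3: (1, 4, 0, 3, 0)
    4: (0, 0, 1, 3, 9)
    5: (1, 1, 2, 3, 4)
    6: (1, 1, 2, 4, 2)
    7: (1, 4, 0, 3, 0)
    8: (1, 1, 2, 4, 2)
    9: (0, 0, 1, 3, 9)
    10: (1, 1, 2, 3, 4)
    11: (1, 4, 0, 3, 0)
    12: (0, 0, 1, 3, 9)
    13: (1, 1, 2, 3, 4)
    14: (1, 1, 2, 3, 4)
    15: (1, 4, 0, 3, 0)
    16: (0, 0, 1, 3, 9)
    17: (1, 1, 2, 4, 2)

These 17 weights hit 4 W_13-dot-orbits; sizes (5, 5, 4, 3):

[[1, 5, 10, 13, 14], [2, 3, 7, 11, 15], [4, 9, 12, 16], [6, 8, 17]]


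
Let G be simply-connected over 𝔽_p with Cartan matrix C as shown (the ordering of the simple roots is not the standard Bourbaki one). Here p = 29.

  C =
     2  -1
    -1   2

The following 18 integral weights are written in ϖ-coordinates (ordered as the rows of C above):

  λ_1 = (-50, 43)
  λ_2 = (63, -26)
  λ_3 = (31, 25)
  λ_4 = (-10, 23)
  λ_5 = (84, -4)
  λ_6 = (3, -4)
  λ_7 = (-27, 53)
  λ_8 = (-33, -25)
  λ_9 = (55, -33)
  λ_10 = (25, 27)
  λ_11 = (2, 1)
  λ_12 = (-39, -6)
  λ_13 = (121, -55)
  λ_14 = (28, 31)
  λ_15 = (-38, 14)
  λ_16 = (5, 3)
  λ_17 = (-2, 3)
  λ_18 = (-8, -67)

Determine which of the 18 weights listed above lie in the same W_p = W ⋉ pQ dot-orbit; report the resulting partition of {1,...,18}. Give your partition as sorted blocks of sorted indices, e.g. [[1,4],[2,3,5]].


Dynkin diagram of C (from the 2 off-diagonal −1 entries): A_2.

λ_j+ρ reflected into Ā_29 (⟨·,θ^∨⟩≤29); 2-tuples as given:

  λ_1 → (9, 15);  λ_2 → (6, 4);  λ_3 → (0, 3);  λ_4 → (9, 15);  λ_5 → (3, 2);  λ_6 → (1, 3);  λ_7 → (1, 3);  λ_8 → (3, 2);  λ_9 → (3, 2);  λ_10 → (1, 3);  λ_11 → (3, 2);  λ_12 → (9, 15);  λ_13 → (6, 4);  λ_14 → (0, 3);  λ_15 → (7, 14);  λ_16 → (6, 4);  λ_17 → (1, 3);  λ_18 → (7, 14)

These 18 weights hit 6 W_29-dot-orbits; sizes (3, 3, 2, 4, 4, 2):

[[1, 4, 12], [2, 13, 16], [3, 14], [5, 8, 9, 11], [6, 7, 10, 17], [15, 18]]


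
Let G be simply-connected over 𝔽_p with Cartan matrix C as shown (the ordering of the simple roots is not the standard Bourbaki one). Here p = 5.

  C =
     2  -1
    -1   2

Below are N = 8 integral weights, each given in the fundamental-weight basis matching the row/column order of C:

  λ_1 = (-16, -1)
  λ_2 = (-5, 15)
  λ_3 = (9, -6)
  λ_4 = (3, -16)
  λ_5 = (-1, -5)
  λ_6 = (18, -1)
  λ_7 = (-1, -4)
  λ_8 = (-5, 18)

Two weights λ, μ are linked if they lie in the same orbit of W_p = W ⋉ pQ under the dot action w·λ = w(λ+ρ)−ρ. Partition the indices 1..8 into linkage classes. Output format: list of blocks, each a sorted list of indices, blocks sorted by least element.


A_2 Cartan matrix, 2 simple roots permuted; ρ=(1,1).

W_5-reps of the 8 weights in Ā_5 (same 2-coord order as C):

    1: (0, 0)
    2: (1, 3)
    3: (0, 0)
    4: (4, 0)
    5: (4, 0)
    6: (4, 0)
    7: (3, 0)
    8: (4, 0)

Partition of {1..8} into 4 W_5-dot-orbits:

[[1, 3], [2], [4, 5, 6, 8], [7]]


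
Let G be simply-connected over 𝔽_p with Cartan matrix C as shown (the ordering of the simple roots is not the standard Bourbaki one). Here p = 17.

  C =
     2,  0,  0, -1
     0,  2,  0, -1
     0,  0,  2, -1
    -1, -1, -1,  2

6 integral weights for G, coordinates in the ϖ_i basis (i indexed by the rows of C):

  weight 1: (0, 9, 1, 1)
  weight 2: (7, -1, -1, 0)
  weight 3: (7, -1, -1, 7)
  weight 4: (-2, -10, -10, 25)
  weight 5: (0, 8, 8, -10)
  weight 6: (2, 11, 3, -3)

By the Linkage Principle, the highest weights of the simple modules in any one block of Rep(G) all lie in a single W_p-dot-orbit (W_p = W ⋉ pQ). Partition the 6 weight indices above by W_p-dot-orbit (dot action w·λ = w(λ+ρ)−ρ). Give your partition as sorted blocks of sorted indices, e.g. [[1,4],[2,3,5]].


Root system D_4: the 4×4 matrix C matches after relabeling.

Ā_17 reps of the 6 weights (D_4, coords as presented):

  [1] (1, 10, 2, 2);  [2] (8, 0, 0, 1);  [3] (8, 0, 0, 1);  [4] (8, 0, 0, 1);  [5] (8, 0, 0, 1);  [6] (1, 10, 2, 2)

The 6 indices split into 2 linkage classes (same alcove rep ⇔ same W_17-dot-orbit):

[[1, 6], [2, 3, 4, 5]]
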